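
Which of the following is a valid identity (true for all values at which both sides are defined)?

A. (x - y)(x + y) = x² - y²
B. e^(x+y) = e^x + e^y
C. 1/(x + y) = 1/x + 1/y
A: holds — e.g. at (3, 5), both sides equal -16.
B: fails at (6, 7) — LHS = e^13 ≈ 442413.4, RHS = e^6 + e^7 ≈ 1500.
C: fails at (3, 4) — LHS = 1/7, RHS = 7/12.

Answer: A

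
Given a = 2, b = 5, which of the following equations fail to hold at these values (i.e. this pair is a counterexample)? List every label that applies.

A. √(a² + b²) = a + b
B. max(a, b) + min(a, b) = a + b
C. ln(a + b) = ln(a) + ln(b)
A, C

Evaluating each claim at the given values:
A. LHS = √(29) ≈ 5.385, RHS = 7 → fails here (LHS ≠ RHS)
B. LHS = 7, RHS = 7 → holds here (LHS = RHS)
C. LHS = ln(7) ≈ 1.946, RHS = ln(2) + ln(5) ≈ 2.303 → fails here (LHS ≠ RHS)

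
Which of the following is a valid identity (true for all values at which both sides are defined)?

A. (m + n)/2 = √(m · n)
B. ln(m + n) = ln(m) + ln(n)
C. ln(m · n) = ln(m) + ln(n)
A: fails at (3, 5) — LHS = 4, RHS = √(15) ≈ 3.873.
B: fails at (1, 4) — LHS = ln(5) ≈ 1.609, RHS = ln(4) ≈ 1.386.
C: holds — e.g. at (3, 4), both sides equal ln(12) ≈ 2.485.

Answer: C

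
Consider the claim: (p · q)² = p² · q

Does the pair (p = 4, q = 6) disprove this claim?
Substituting p = 4, q = 6:
LHS = (4 · 6)² = 576
RHS = 4² · 6 = 96

Since LHS ≠ RHS, this pair disproves the claim.

Answer: Yes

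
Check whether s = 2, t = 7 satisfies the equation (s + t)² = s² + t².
Substituting s = 2, t = 7:

LHS = (2 + 7)² = 81
RHS = 2² + 7² = 53

LHS ≠ RHS, so the equation does not hold at this point.

Answer: Fails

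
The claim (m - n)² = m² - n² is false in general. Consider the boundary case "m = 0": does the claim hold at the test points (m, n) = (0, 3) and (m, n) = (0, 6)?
No, fails at both test points

At (0, 3): LHS = 9 ≠ RHS = -9
At (0, 6): LHS = 36 ≠ RHS = -36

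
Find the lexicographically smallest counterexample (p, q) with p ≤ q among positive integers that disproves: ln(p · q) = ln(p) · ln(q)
(p, q) = (1, 2)

At (1, 1): both sides equal 0, so it holds there.

Substituting (1, 2) into the claim:
LHS = ln(1 · 2) = ln(2) ≈ 0.6931
RHS = ln(1) · ln(2) = 0

Since LHS ≠ RHS, this pair disproves the claim, and no lexicographically smaller pair (p ≤ q, positive integers) does.

For instance (4, 7) is also a counterexample (LHS = ln(28) ≈ 3.332, RHS = ln(4)·ln(7) ≈ 2.698), but it's lexicographically larger.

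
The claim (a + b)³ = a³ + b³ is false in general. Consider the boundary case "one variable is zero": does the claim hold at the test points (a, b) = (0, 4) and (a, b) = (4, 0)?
At (0, 4): LHS = 64, RHS = 64 → equal
At (4, 0): LHS = 64, RHS = 64 → equal

So the claim does hold at both of these boundary points, even though it is not an identity.

Answer: Yes, holds at both test points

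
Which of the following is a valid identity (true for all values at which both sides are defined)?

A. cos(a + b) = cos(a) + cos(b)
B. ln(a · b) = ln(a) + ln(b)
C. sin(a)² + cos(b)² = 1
B

A: fails at (5, 5) — LHS = cos(10) ≈ -0.8391, RHS = 2·cos(5) ≈ 0.5673.
B: holds — e.g. at (4, 6), both sides equal ln(24) ≈ 3.178.
C: fails at (2, 4) — LHS = cos(4)² + sin(2)² ≈ 1.254, RHS = 1.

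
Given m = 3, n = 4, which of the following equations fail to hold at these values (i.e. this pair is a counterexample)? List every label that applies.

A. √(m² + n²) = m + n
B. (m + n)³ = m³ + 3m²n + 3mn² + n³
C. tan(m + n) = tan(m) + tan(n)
Evaluating each claim at the given values:
A. LHS = 5, RHS = 7 → fails here (LHS ≠ RHS)
B. LHS = 343, RHS = 343 → holds here (LHS = RHS)
C. LHS = tan(7) ≈ 0.8714, RHS = tan(3) + tan(4) ≈ 1.015 → fails here (LHS ≠ RHS)

Answer: A, C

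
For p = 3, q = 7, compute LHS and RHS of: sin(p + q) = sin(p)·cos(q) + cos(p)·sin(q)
LHS = sin(3 + 7) = sin(10) ≈ -0.544
RHS = sin(3)·cos(7) + cos(3)·sin(7) = sin(7)·cos(3) + sin(3)·cos(7) ≈ -0.544

LHS = RHS: the two sides agree.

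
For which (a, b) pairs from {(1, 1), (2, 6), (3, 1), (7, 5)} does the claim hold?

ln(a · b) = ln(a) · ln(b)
(1, 1)

Testing each pair:
(1, 1): LHS = 0, RHS = 0 → holds
(2, 6): LHS = ln(12) ≈ 2.485, RHS = ln(2)·ln(6) ≈ 1.242 → fails
(3, 1): LHS = ln(3) ≈ 1.099, RHS = 0 → fails
(7, 5): LHS = ln(35) ≈ 3.555, RHS = ln(5)·ln(7) ≈ 3.132 → fails

1 of 4 pairs satisfies the claim.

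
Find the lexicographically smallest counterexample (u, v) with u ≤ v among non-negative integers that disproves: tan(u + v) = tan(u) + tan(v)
(u, v) = (1, 1)

Substituting (1, 1) into the claim:
LHS = tan(1 + 1) = tan(2) ≈ -2.185
RHS = tan(1) + tan(1) = 2·tan(1) ≈ 3.115

Since LHS ≠ RHS, this pair disproves the claim, and no lexicographically smaller pair (u ≤ v, non-negative integers) does.

For instance (1, 6) is also a counterexample (LHS = tan(7) ≈ 0.8714, RHS = tan(6) + tan(1) ≈ 1.266), but it's lexicographically larger.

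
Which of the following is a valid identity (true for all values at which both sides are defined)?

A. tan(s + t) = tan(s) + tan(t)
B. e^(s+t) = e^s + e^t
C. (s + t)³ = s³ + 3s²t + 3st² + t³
A: fails at (3, 5) — LHS = tan(8) ≈ -6.8, RHS = tan(5) + tan(3) ≈ -3.523.
B: fails at (1, 2) — LHS = e^3 ≈ 20.09, RHS = e + e^2 ≈ 10.11.
C: holds — e.g. at (4, 5), both sides equal 729.

Answer: C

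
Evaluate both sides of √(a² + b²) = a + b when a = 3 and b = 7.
LHS = √(3² + 7²) = √(58) ≈ 7.616
RHS = 3 + 7 = 10

LHS ≠ RHS (they differ by about 2.384), so the equation does not hold here.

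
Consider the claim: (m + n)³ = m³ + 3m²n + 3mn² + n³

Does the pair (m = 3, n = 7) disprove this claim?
Substituting m = 3, n = 7:
LHS = (3 + 7)³ = 1000
RHS = 3³ + 3·3²·7 + 3·3·7² + 7³ = 1000

The sides agree, so this pair does not disprove the claim.

Answer: No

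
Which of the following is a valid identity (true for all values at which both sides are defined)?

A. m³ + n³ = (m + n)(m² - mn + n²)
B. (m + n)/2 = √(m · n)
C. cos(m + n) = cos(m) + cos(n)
A: holds — e.g. at (4, 5), both sides equal 189.
B: fails at (4, 5) — LHS = 9/2, RHS = 2·√(5) ≈ 4.472.
C: fails at (2, 4) — LHS = cos(6) ≈ 0.9602, RHS = cos(4) + cos(2) ≈ -1.07.

Answer: A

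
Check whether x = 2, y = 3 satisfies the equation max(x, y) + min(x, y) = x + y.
Substituting x = 2, y = 3:

LHS = max(2, 3) + min(2, 3) = 5
RHS = 2 + 3 = 5

LHS = RHS, so the equation holds at this point.

Answer: Holds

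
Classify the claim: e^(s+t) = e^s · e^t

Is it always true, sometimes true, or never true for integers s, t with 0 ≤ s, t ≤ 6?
Always true

The identity holds for every pair in the range. For instance at (s, t) = (3, 5): both sides equal e^8 ≈ 2981.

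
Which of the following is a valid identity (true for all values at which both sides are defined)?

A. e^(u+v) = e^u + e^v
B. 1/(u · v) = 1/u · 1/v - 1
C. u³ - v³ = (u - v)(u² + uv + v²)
C

A: fails at (1, 1) — LHS = e^2 ≈ 7.389, RHS = 2·e ≈ 5.437.
B: fails at (4, 4) — LHS = 1/16, RHS = -15/16.
C: holds — e.g. at (0, 1), both sides equal -1.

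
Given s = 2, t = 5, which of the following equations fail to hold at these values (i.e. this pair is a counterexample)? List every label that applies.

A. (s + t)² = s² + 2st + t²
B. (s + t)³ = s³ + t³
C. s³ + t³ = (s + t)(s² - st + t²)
B

Evaluating each claim at the given values:
A. LHS = 49, RHS = 49 → holds here (LHS = RHS)
B. LHS = 343, RHS = 133 → fails here (LHS ≠ RHS)
C. LHS = 133, RHS = 133 → holds here (LHS = RHS)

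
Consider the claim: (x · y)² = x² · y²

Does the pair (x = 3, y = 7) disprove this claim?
Substituting x = 3, y = 7:
LHS = (3 · 7)² = 441
RHS = 3² · 7² = 441

The sides agree, so this pair does not disprove the claim.

Answer: No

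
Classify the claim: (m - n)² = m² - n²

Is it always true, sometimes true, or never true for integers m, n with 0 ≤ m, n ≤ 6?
Sometimes true

It holds at (m, n) = (3, 0) (both sides equal 9), but fails at (m, n) = (2, 5) (LHS = 9, RHS = -21).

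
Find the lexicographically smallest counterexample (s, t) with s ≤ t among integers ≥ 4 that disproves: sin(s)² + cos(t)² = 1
(s, t) = (4, 5)

At (4, 4): both sides equal 1, so it holds there.

Substituting (4, 5) into the claim:
LHS = sin(4)² + cos(5)² ≈ 0.6532
RHS = 1

Since LHS ≠ RHS, this pair disproves the claim, and no lexicographically smaller pair (s ≤ t, integers ≥ 4) does.

For instance (10, 11) is also a counterexample (LHS = cos(11)² + sin(10)² ≈ 0.296, RHS = 1), but it's lexicographically larger.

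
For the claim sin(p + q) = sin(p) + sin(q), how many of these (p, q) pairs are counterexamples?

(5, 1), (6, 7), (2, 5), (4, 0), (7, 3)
Testing each pair:
(5, 1): LHS = sin(6) ≈ -0.2794, RHS = sin(5) + sin(1) ≈ -0.1175 → counterexample
(6, 7): LHS = sin(13) ≈ 0.4202, RHS = sin(6) + sin(7) ≈ 0.3776 → counterexample
(2, 5): LHS = sin(7) ≈ 0.657, RHS = sin(5) + sin(2) ≈ -0.04963 → counterexample
(4, 0): LHS = sin(4) ≈ -0.7568, RHS = sin(4) ≈ -0.7568 → satisfies claim
(7, 3): LHS = sin(10) ≈ -0.544, RHS = sin(3) + sin(7) ≈ 0.7981 → counterexample

That makes 4 counterexamples.

Answer: 4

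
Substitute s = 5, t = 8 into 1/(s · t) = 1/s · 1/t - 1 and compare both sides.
LHS = 1/(5 · 8) = 1/40
RHS = 1/5 · 1/8 - 1 = -39/40

LHS ≠ RHS, so the equation does not hold here.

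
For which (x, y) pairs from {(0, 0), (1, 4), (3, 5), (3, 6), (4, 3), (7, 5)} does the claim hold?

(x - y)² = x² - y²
Testing each pair:
(0, 0): LHS = 0, RHS = 0 → holds
(1, 4): LHS = 9, RHS = -15 → fails
(3, 5): LHS = 4, RHS = -16 → fails
(3, 6): LHS = 9, RHS = -27 → fails
(4, 3): LHS = 1, RHS = 7 → fails
(7, 5): LHS = 4, RHS = 24 → fails

1 of 6 pairs satisfies the claim.

Answer: (0, 0)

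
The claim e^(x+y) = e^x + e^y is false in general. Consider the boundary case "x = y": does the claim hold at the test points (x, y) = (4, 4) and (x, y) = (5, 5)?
At (4, 4): LHS = e^8 ≈ 2981 ≠ RHS = 2·e^4 ≈ 109.2
At (5, 5): LHS = e^10 ≈ 22026.5 ≠ RHS = 2·e^5 ≈ 296.8

Answer: No, fails at both test points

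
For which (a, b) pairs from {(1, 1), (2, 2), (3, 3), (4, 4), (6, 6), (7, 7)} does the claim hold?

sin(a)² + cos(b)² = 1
All pairs

Testing each pair:
(1, 1): LHS = cos(1)² + sin(1)² = 1, RHS = 1 → holds
(2, 2): LHS = cos(2)² + sin(2)² = 1, RHS = 1 → holds
(3, 3): LHS = sin(3)² + cos(3)² = 1, RHS = 1 → holds
(4, 4): LHS = cos(4)² + sin(4)² = 1, RHS = 1 → holds
(6, 6): LHS = sin(6)² + cos(6)² = 1, RHS = 1 → holds
(7, 7): LHS = sin(7)² + cos(7)² = 1, RHS = 1 → holds

Every pair satisfies the claim.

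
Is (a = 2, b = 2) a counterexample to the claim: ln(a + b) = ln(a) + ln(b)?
No

Substituting a = 2, b = 2:
LHS = ln(2 + 2) = ln(4) ≈ 1.386
RHS = ln(2) + ln(2) = 2·ln(2) ≈ 1.386

The sides agree, so this pair does not disprove the claim.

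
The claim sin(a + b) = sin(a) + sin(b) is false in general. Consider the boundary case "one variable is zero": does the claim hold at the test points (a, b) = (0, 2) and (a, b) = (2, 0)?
Yes, holds at both test points

At (0, 2): LHS = sin(2) ≈ 0.9093, RHS = sin(2) ≈ 0.9093 → equal
At (2, 0): LHS = sin(2) ≈ 0.9093, RHS = sin(2) ≈ 0.9093 → equal

So the claim does hold at both of these boundary points, even though it is not an identity.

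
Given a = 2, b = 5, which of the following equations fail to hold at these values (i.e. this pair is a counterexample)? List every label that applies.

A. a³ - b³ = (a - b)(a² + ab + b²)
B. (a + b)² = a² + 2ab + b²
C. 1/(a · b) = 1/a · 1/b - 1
Evaluating each claim at the given values:
A. LHS = -117, RHS = -117 → holds here (LHS = RHS)
B. LHS = 49, RHS = 49 → holds here (LHS = RHS)
C. LHS = 1/10, RHS = -9/10 → fails here (LHS ≠ RHS)

Answer: C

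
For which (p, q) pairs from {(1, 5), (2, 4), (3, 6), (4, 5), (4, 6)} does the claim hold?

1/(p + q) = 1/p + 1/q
None

Testing each pair:
(1, 5): LHS = 1/6, RHS = 6/5 → fails
(2, 4): LHS = 1/6, RHS = 3/4 → fails
(3, 6): LHS = 1/9, RHS = 1/2 → fails
(4, 5): LHS = 1/9, RHS = 9/20 → fails
(4, 6): LHS = 1/10, RHS = 5/12 → fails

No pair satisfies the claim.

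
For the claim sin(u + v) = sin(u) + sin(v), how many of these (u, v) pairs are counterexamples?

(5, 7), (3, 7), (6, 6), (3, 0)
Testing each pair:
(5, 7): LHS = sin(12) ≈ -0.5366, RHS = sin(5) + sin(7) ≈ -0.3019 → counterexample
(3, 7): LHS = sin(10) ≈ -0.544, RHS = sin(3) + sin(7) ≈ 0.7981 → counterexample
(6, 6): LHS = sin(12) ≈ -0.5366, RHS = 2·sin(6) ≈ -0.5588 → counterexample
(3, 0): LHS = sin(3) ≈ 0.1411, RHS = sin(3) ≈ 0.1411 → satisfies claim

That makes 3 counterexamples.

Answer: 3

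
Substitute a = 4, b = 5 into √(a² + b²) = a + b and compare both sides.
LHS = √(4² + 5²) = √(41) ≈ 6.403
RHS = 4 + 5 = 9

LHS ≠ RHS (they differ by about 2.597), so the equation does not hold here.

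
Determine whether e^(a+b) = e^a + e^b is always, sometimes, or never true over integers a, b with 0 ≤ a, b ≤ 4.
The claim fails for every pair in the range. For instance at (a, b) = (3, 0): LHS = e^3 ≈ 20.09, RHS = 1 + e^3 ≈ 21.09.

Answer: Never true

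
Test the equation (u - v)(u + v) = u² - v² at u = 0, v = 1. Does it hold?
Holds

Substituting u = 0, v = 1:

LHS = (0 - 1)(0 + 1) = -1
RHS = 0² - 1² = -1

LHS = RHS, so the equation holds at this point.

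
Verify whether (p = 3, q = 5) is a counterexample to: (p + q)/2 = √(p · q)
Yes

Substituting p = 3, q = 5:
LHS = (3 + 5)/2 = 4
RHS = √(3 · 5) = √(15) ≈ 3.873

Since LHS ≠ RHS, this pair disproves the claim.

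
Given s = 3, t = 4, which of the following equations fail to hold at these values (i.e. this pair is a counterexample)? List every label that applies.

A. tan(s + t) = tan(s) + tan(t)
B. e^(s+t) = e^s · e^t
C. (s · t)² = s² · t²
A

Evaluating each claim at the given values:
A. LHS = tan(7) ≈ 0.8714, RHS = tan(3) + tan(4) ≈ 1.015 → fails here (LHS ≠ RHS)
B. LHS = e^7 ≈ 1097, RHS = e^7 ≈ 1097 → holds here (LHS = RHS)
C. LHS = 144, RHS = 144 → holds here (LHS = RHS)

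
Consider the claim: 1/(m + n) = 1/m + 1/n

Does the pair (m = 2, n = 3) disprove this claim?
Yes

Substituting m = 2, n = 3:
LHS = 1/(2 + 3) = 1/5
RHS = 1/2 + 1/3 = 5/6

Since LHS ≠ RHS, this pair disproves the claim.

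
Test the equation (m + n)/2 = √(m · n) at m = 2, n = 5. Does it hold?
Fails

Substituting m = 2, n = 5:

LHS = (2 + 5)/2 = 7/2
RHS = √(2 · 5) = √(10) ≈ 3.162

LHS ≠ RHS, so the equation does not hold at this point.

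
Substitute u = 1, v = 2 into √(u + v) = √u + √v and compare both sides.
LHS = √(1 + 2) = √(3) ≈ 1.732
RHS = √1 + √2 = 1 + √(2) ≈ 2.414

LHS ≠ RHS (they differ by about 0.6822), so the equation does not hold here.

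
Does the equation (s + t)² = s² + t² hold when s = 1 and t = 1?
Substituting s = 1, t = 1:

LHS = (1 + 1)² = 4
RHS = 1² + 1² = 2

LHS ≠ RHS, so the equation does not hold at this point.

Answer: Fails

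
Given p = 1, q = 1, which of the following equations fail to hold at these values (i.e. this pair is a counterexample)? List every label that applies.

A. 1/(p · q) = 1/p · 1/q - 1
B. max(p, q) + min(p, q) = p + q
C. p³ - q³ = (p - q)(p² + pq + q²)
A

Evaluating each claim at the given values:
A. LHS = 1, RHS = 0 → fails here (LHS ≠ RHS)
B. LHS = 2, RHS = 2 → holds here (LHS = RHS)
C. LHS = 0, RHS = 0 → holds here (LHS = RHS)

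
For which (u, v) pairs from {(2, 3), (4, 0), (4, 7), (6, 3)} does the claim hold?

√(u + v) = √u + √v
(4, 0)

Testing each pair:
(2, 3): LHS = √(5) ≈ 2.236, RHS = √(2) + √(3) ≈ 3.146 → fails
(4, 0): LHS = 2, RHS = 2 → holds
(4, 7): LHS = √(11) ≈ 3.317, RHS = 2 + √(7) ≈ 4.646 → fails
(6, 3): LHS = 3, RHS = √(3) + √(6) ≈ 4.182 → fails

1 of 4 pairs satisfies the claim.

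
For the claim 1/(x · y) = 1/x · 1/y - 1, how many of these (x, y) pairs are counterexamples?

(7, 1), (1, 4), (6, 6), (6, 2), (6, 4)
Testing each pair:
(7, 1): LHS = 1/7, RHS = -6/7 → counterexample
(1, 4): LHS = 1/4, RHS = -3/4 → counterexample
(6, 6): LHS = 1/36, RHS = -35/36 → counterexample
(6, 2): LHS = 1/12, RHS = -11/12 → counterexample
(6, 4): LHS = 1/24, RHS = -23/24 → counterexample

That makes 5 counterexamples.

Answer: 5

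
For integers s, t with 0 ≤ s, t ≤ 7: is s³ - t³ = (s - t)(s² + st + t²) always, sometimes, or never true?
Always true

The identity holds for every pair in the range. For instance at (s, t) = (7, 0): both sides equal 343.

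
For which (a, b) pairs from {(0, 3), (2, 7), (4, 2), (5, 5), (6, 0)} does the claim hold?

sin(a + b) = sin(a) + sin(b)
(0, 3), (6, 0)

Testing each pair:
(0, 3): LHS = sin(3) ≈ 0.1411, RHS = sin(3) ≈ 0.1411 → holds
(2, 7): LHS = sin(9) ≈ 0.4121, RHS = sin(7) + sin(2) ≈ 1.566 → fails
(4, 2): LHS = sin(6) ≈ -0.2794, RHS = sin(4) + sin(2) ≈ 0.1525 → fails
(5, 5): LHS = sin(10) ≈ -0.544, RHS = 2·sin(5) ≈ -1.918 → fails
(6, 0): LHS = sin(6) ≈ -0.2794, RHS = sin(6) ≈ -0.2794 → holds

2 of 5 pairs satisfy the claim.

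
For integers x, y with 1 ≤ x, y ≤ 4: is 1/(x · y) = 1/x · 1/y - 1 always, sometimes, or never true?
Never true

The claim fails for every pair in the range. For instance at (x, y) = (4, 4): LHS = 1/16, RHS = -15/16.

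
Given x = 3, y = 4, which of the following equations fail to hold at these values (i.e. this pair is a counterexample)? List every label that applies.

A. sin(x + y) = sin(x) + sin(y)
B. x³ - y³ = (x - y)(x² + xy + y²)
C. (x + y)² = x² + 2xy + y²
A

Evaluating each claim at the given values:
A. LHS = sin(7) ≈ 0.657, RHS = sin(4) + sin(3) ≈ -0.6157 → fails here (LHS ≠ RHS)
B. LHS = -37, RHS = -37 → holds here (LHS = RHS)
C. LHS = 49, RHS = 49 → holds here (LHS = RHS)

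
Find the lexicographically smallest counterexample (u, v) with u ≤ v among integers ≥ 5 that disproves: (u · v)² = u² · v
Substituting (5, 5) into the claim:
LHS = (5 · 5)² = 625
RHS = 5² · 5 = 125

Since LHS ≠ RHS, this pair disproves the claim, and no lexicographically smaller pair (u ≤ v, integers ≥ 5) does.

For instance (8, 8) is also a counterexample (LHS = 4096, RHS = 512), but it's lexicographically larger.

Answer: (u, v) = (5, 5)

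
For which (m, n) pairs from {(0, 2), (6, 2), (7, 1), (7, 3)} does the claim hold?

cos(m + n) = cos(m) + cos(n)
Testing each pair:
(0, 2): LHS = cos(2) ≈ -0.4161, RHS = cos(2) + 1 ≈ 0.5839 → fails
(6, 2): LHS = cos(8) ≈ -0.1455, RHS = cos(2) + cos(6) ≈ 0.544 → fails
(7, 1): LHS = cos(8) ≈ -0.1455, RHS = cos(1) + cos(7) ≈ 1.294 → fails
(7, 3): LHS = cos(10) ≈ -0.8391, RHS = cos(3) + cos(7) ≈ -0.2361 → fails

No pair satisfies the claim.

Answer: None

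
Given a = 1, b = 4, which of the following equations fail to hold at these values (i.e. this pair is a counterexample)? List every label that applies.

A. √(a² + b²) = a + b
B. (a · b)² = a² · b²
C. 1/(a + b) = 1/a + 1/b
A, C

Evaluating each claim at the given values:
A. LHS = √(17) ≈ 4.123, RHS = 5 → fails here (LHS ≠ RHS)
B. LHS = 16, RHS = 16 → holds here (LHS = RHS)
C. LHS = 1/5, RHS = 5/4 → fails here (LHS ≠ RHS)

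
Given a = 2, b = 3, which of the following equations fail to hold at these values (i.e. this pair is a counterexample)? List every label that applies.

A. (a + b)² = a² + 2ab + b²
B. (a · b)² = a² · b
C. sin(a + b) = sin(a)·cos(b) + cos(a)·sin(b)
B

Evaluating each claim at the given values:
A. LHS = 25, RHS = 25 → holds here (LHS = RHS)
B. LHS = 36, RHS = 12 → fails here (LHS ≠ RHS)
C. LHS = sin(5) ≈ -0.9589, RHS = sin(2)·cos(3) + sin(3)·cos(2) ≈ -0.9589 → holds here (LHS = RHS)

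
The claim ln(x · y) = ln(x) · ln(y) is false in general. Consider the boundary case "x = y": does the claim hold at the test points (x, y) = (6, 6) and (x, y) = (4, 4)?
No, fails at both test points

At (6, 6): LHS = ln(36) ≈ 3.584 ≠ RHS = ln(6)² ≈ 3.21
At (4, 4): LHS = ln(16) ≈ 2.773 ≠ RHS = ln(4)² ≈ 1.922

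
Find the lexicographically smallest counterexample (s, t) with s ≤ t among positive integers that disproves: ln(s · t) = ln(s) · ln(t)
(s, t) = (1, 2)

Substituting (1, 2) into the claim:
LHS = ln(1 · 2) = ln(2) ≈ 0.6931
RHS = ln(1) · ln(2) = 0

Since LHS ≠ RHS, this pair disproves the claim, and no lexicographically smaller pair (s ≤ t, positive integers) does.

For instance (6, 8) is also a counterexample (LHS = ln(48) ≈ 3.871, RHS = ln(6)·ln(8) ≈ 3.726), but it's lexicographically larger.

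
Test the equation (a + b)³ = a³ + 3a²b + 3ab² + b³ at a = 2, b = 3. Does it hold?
Holds

Substituting a = 2, b = 3:

LHS = (2 + 3)³ = 125
RHS = 2³ + 3·2²·3 + 3·2·3² + 3³ = 125

LHS = RHS, so the equation holds at this point.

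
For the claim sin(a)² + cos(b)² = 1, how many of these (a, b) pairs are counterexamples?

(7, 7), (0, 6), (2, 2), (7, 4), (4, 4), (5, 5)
Testing each pair:
(7, 7): LHS = sin(7)² + cos(7)² = 1, RHS = 1 → satisfies claim
(0, 6): LHS = cos(6)² ≈ 0.9219, RHS = 1 → counterexample
(2, 2): LHS = cos(2)² + sin(2)² = 1, RHS = 1 → satisfies claim
(7, 4): LHS = cos(4)² + sin(7)² ≈ 0.8589, RHS = 1 → counterexample
(4, 4): LHS = cos(4)² + sin(4)² = 1, RHS = 1 → satisfies claim
(5, 5): LHS = cos(5)² + sin(5)² = 1, RHS = 1 → satisfies claim

That makes 2 counterexamples.

Answer: 2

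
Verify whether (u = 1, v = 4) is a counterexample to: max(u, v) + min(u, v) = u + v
Substituting u = 1, v = 4:
LHS = max(1, 4) + min(1, 4) = 5
RHS = 1 + 4 = 5

The sides agree, so this pair does not disprove the claim.

Answer: No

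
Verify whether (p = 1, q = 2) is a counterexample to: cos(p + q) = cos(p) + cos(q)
Substituting p = 1, q = 2:
LHS = cos(1 + 2) = cos(3) ≈ -0.99
RHS = cos(1) + cos(2) ≈ 0.1242

Since LHS ≠ RHS, this pair disproves the claim.

Answer: Yes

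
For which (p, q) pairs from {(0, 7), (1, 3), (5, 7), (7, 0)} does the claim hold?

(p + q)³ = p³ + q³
Testing each pair:
(0, 7): LHS = 343, RHS = 343 → holds
(1, 3): LHS = 64, RHS = 28 → fails
(5, 7): LHS = 1728, RHS = 468 → fails
(7, 0): LHS = 343, RHS = 343 → holds

2 of 4 pairs satisfy the claim.

Answer: (0, 7), (7, 0)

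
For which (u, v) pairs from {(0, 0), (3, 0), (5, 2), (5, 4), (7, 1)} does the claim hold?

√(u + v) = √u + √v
Testing each pair:
(0, 0): LHS = 0, RHS = 0 → holds
(3, 0): LHS = √(3) ≈ 1.732, RHS = √(3) ≈ 1.732 → holds
(5, 2): LHS = √(7) ≈ 2.646, RHS = √(2) + √(5) ≈ 3.65 → fails
(5, 4): LHS = 3, RHS = 2 + √(5) ≈ 4.236 → fails
(7, 1): LHS = 2·√(2) ≈ 2.828, RHS = 1 + √(7) ≈ 3.646 → fails

2 of 5 pairs satisfy the claim.

Answer: (0, 0), (3, 0)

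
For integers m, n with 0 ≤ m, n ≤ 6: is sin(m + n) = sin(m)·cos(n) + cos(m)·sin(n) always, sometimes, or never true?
The identity holds for every pair in the range. For instance at (m, n) = (1, 0): both sides equal sin(1) ≈ 0.8415.

Answer: Always true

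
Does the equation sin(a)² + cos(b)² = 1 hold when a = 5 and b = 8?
Fails

Substituting a = 5, b = 8:

LHS = sin(5)² + cos(8)² ≈ 0.9407
RHS = 1

LHS ≠ RHS, so the equation does not hold at this point.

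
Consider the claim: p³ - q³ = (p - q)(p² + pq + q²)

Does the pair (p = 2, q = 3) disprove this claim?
No

Substituting p = 2, q = 3:
LHS = 2³ - 3³ = -19
RHS = (2 - 3)(2² + 2·3 + 3²) = -19

The sides agree, so this pair does not disprove the claim.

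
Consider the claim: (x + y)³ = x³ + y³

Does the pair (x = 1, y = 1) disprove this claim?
Yes

Substituting x = 1, y = 1:
LHS = (1 + 1)³ = 8
RHS = 1³ + 1³ = 2

Since LHS ≠ RHS, this pair disproves the claim.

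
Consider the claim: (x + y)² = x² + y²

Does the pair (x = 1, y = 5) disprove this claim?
Yes

Substituting x = 1, y = 5:
LHS = (1 + 5)² = 36
RHS = 1² + 5² = 26

Since LHS ≠ RHS, this pair disproves the claim.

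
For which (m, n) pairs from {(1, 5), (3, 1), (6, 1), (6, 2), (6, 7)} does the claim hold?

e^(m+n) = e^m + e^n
None

Testing each pair:
(1, 5): LHS = e^6 ≈ 403.4, RHS = e + e^5 ≈ 151.1 → fails
(3, 1): LHS = e^4 ≈ 54.6, RHS = e + e^3 ≈ 22.8 → fails
(6, 1): LHS = e^7 ≈ 1097, RHS = e + e^6 ≈ 406.1 → fails
(6, 2): LHS = e^8 ≈ 2981, RHS = e^2 + e^6 ≈ 410.8 → fails
(6, 7): LHS = e^13 ≈ 442413.4, RHS = e^6 + e^7 ≈ 1500 → fails

No pair satisfies the claim.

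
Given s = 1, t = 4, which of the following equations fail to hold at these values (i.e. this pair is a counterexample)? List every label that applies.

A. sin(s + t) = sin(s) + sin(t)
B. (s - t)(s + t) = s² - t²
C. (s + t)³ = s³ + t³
Evaluating each claim at the given values:
A. LHS = sin(5) ≈ -0.9589, RHS = sin(4) + sin(1) ≈ 0.08467 → fails here (LHS ≠ RHS)
B. LHS = -15, RHS = -15 → holds here (LHS = RHS)
C. LHS = 125, RHS = 65 → fails here (LHS ≠ RHS)

Answer: A, C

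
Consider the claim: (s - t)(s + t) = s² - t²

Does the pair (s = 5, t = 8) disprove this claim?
Substituting s = 5, t = 8:
LHS = (5 - 8)(5 + 8) = -39
RHS = 5² - 8² = -39

The sides agree, so this pair does not disprove the claim.

Answer: No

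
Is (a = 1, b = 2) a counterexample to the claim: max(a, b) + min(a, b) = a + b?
No

Substituting a = 1, b = 2:
LHS = max(1, 2) + min(1, 2) = 3
RHS = 1 + 2 = 3

The sides agree, so this pair does not disprove the claim.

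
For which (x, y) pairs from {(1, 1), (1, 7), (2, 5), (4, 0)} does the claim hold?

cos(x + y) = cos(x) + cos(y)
Testing each pair:
(1, 1): LHS = cos(2) ≈ -0.4161, RHS = 2·cos(1) ≈ 1.081 → fails
(1, 7): LHS = cos(8) ≈ -0.1455, RHS = cos(1) + cos(7) ≈ 1.294 → fails
(2, 5): LHS = cos(7) ≈ 0.7539, RHS = cos(2) + cos(5) ≈ -0.1325 → fails
(4, 0): LHS = cos(4) ≈ -0.6536, RHS = cos(4) + 1 ≈ 0.3464 → fails

No pair satisfies the claim.

Answer: None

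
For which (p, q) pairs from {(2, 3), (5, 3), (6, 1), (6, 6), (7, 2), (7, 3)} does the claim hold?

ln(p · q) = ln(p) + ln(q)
Testing each pair:
(2, 3): LHS = ln(6) ≈ 1.792, RHS = ln(2) + ln(3) ≈ 1.792 → holds
(5, 3): LHS = ln(15) ≈ 2.708, RHS = ln(3) + ln(5) ≈ 2.708 → holds
(6, 1): LHS = ln(6) ≈ 1.792, RHS = ln(6) ≈ 1.792 → holds
(6, 6): LHS = ln(36) ≈ 3.584, RHS = 2·ln(6) ≈ 3.584 → holds
(7, 2): LHS = ln(14) ≈ 2.639, RHS = ln(2) + ln(7) ≈ 2.639 → holds
(7, 3): LHS = ln(21) ≈ 3.045, RHS = ln(3) + ln(7) ≈ 3.045 → holds

Every pair satisfies the claim.

Answer: All pairs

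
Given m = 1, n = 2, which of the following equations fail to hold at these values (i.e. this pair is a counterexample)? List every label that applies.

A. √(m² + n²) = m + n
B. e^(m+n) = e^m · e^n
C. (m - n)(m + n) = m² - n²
Evaluating each claim at the given values:
A. LHS = √(5) ≈ 2.236, RHS = 3 → fails here (LHS ≠ RHS)
B. LHS = e^3 ≈ 20.09, RHS = e^3 ≈ 20.09 → holds here (LHS = RHS)
C. LHS = -3, RHS = -3 → holds here (LHS = RHS)

Answer: A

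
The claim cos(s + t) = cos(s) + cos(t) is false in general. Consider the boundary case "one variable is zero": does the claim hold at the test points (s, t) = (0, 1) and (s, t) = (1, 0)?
No, fails at both test points

At (0, 1): LHS = cos(1) ≈ 0.5403 ≠ RHS = cos(1) + 1 ≈ 1.54
At (1, 0): LHS = cos(1) ≈ 0.5403 ≠ RHS = cos(1) + 1 ≈ 1.54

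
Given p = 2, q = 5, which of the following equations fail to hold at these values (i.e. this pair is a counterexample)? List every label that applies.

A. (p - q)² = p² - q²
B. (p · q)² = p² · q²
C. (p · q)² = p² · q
A, C

Evaluating each claim at the given values:
A. LHS = 9, RHS = -21 → fails here (LHS ≠ RHS)
B. LHS = 100, RHS = 100 → holds here (LHS = RHS)
C. LHS = 100, RHS = 20 → fails here (LHS ≠ RHS)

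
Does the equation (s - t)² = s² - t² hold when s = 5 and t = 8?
Substituting s = 5, t = 8:

LHS = (5 - 8)² = 9
RHS = 5² - 8² = -39

LHS ≠ RHS, so the equation does not hold at this point.

Answer: Fails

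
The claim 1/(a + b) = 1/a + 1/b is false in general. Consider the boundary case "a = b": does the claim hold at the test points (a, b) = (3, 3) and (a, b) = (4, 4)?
At (3, 3): LHS = 1/6 ≠ RHS = 2/3
At (4, 4): LHS = 1/8 ≠ RHS = 1/2

Answer: No, fails at both test points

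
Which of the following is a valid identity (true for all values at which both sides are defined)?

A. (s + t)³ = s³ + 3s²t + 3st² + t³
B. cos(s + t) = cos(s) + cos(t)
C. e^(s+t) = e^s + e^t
A: holds — e.g. at (4, 5), both sides equal 729.
B: fails at (2, 7) — LHS = cos(9) ≈ -0.9111, RHS = cos(2) + cos(7) ≈ 0.3378.
C: fails at (2, 4) — LHS = e^6 ≈ 403.4, RHS = e^2 + e^4 ≈ 61.99.

Answer: A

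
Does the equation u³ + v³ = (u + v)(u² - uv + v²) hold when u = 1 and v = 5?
Holds

Substituting u = 1, v = 5:

LHS = 1³ + 5³ = 126
RHS = (1 + 5)(1² - 1·5 + 5²) = 126

LHS = RHS, so the equation holds at this point.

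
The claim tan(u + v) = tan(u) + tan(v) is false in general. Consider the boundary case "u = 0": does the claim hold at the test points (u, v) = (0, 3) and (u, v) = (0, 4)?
At (0, 3): LHS = tan(3) ≈ -0.1425, RHS = tan(3) ≈ -0.1425 → equal
At (0, 4): LHS = tan(4) ≈ 1.158, RHS = tan(4) ≈ 1.158 → equal

So the claim does hold at both of these boundary points, even though it is not an identity.

Answer: Yes, holds at both test points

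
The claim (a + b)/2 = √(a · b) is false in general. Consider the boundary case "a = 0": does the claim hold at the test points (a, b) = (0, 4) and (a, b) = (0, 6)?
At (0, 4): LHS = 2 ≠ RHS = 0
At (0, 6): LHS = 3 ≠ RHS = 0

Answer: No, fails at both test points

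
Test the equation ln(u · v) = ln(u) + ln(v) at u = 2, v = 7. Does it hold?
Holds

Substituting u = 2, v = 7:

LHS = ln(2 · 7) = ln(14) ≈ 2.639
RHS = ln(2) + ln(7) ≈ 2.639

LHS = RHS, so the equation holds at this point.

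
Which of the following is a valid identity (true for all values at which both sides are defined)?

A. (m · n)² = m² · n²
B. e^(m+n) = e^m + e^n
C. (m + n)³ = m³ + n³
A

A: holds — e.g. at (2, 7), both sides equal 196.
B: fails at (3, 7) — LHS = e^10 ≈ 22026.5, RHS = e^3 + e^7 ≈ 1117.
C: fails at (3, 7) — LHS = 1000, RHS = 370.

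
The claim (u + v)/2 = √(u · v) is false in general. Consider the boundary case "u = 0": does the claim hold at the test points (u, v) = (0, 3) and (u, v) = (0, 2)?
No, fails at both test points

At (0, 3): LHS = 3/2 ≠ RHS = 0
At (0, 2): LHS = 1 ≠ RHS = 0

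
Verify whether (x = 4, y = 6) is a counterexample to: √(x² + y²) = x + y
Substituting x = 4, y = 6:
LHS = √(4² + 6²) = 2·√(13) ≈ 7.211
RHS = 4 + 6 = 10

Since LHS ≠ RHS, this pair disproves the claim.

Answer: Yes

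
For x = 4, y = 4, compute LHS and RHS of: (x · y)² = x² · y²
LHS = (4 · 4)² = 256
RHS = 4² · 4² = 256

LHS = RHS: the two sides agree.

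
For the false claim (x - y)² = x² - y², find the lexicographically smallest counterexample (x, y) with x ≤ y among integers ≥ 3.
(x, y) = (3, 4)

At (3, 3): both sides equal 0, so it holds there.

Substituting (3, 4) into the claim:
LHS = (3 - 4)² = 1
RHS = 3² - 4² = -7

Since LHS ≠ RHS, this pair disproves the claim, and no lexicographically smaller pair (x ≤ y, integers ≥ 3) does.

For instance (6, 10) is also a counterexample (LHS = 16, RHS = -64), but it's lexicographically larger.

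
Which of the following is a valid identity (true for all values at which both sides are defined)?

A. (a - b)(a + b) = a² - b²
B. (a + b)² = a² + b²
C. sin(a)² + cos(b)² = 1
A: holds — e.g. at (2, 3), both sides equal -5.
B: fails at (2, 5) — LHS = 49, RHS = 29.
C: fails at (2, 3) — LHS = sin(2)² + cos(3)² ≈ 1.807, RHS = 1.

Answer: A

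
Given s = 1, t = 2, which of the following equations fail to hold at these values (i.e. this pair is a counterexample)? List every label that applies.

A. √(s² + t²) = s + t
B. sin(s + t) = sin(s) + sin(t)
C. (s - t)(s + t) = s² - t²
Evaluating each claim at the given values:
A. LHS = √(5) ≈ 2.236, RHS = 3 → fails here (LHS ≠ RHS)
B. LHS = sin(3) ≈ 0.1411, RHS = sin(1) + sin(2) ≈ 1.751 → fails here (LHS ≠ RHS)
C. LHS = -3, RHS = -3 → holds here (LHS = RHS)

Answer: A, B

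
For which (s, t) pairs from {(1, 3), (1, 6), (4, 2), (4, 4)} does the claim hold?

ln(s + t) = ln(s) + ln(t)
Testing each pair:
(1, 3): LHS = ln(4) ≈ 1.386, RHS = ln(3) ≈ 1.099 → fails
(1, 6): LHS = ln(7) ≈ 1.946, RHS = ln(6) ≈ 1.792 → fails
(4, 2): LHS = ln(6) ≈ 1.792, RHS = ln(2) + ln(4) ≈ 2.079 → fails
(4, 4): LHS = ln(8) ≈ 2.079, RHS = 2·ln(4) ≈ 2.773 → fails

No pair satisfies the claim.

Answer: None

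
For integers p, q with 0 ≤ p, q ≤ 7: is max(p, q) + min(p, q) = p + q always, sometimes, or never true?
Always true

The identity holds for every pair in the range. For instance at (p, q) = (1, 1): both sides equal 2.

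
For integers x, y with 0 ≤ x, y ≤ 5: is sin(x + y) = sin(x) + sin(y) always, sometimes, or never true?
Sometimes true

It holds at (x, y) = (2, 0) (both sides equal sin(2) ≈ 0.9093), but fails at (x, y) = (2, 2) (LHS = sin(4) ≈ -0.7568, RHS = 2·sin(2) ≈ 1.819).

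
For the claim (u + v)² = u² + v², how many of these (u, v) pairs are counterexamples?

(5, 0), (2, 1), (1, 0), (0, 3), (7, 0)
Testing each pair:
(5, 0): LHS = 25, RHS = 25 → satisfies claim
(2, 1): LHS = 9, RHS = 5 → counterexample
(1, 0): LHS = 1, RHS = 1 → satisfies claim
(0, 3): LHS = 9, RHS = 9 → satisfies claim
(7, 0): LHS = 49, RHS = 49 → satisfies claim

That makes 1 counterexample.

Answer: 1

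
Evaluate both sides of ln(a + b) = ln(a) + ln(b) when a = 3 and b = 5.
LHS = ln(3 + 5) = ln(8) ≈ 2.079
RHS = ln(3) + ln(5) ≈ 2.708

LHS ≠ RHS (they differ by about 0.6286), so the equation does not hold here.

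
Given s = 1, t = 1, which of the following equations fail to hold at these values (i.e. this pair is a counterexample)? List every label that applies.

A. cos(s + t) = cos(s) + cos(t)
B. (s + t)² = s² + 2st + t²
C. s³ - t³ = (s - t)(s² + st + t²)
Evaluating each claim at the given values:
A. LHS = cos(2) ≈ -0.4161, RHS = 2·cos(1) ≈ 1.081 → fails here (LHS ≠ RHS)
B. LHS = 4, RHS = 4 → holds here (LHS = RHS)
C. LHS = 0, RHS = 0 → holds here (LHS = RHS)

Answer: A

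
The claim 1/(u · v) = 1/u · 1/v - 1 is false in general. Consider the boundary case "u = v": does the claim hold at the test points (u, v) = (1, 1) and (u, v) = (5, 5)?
No, fails at both test points

At (1, 1): LHS = 1 ≠ RHS = 0
At (5, 5): LHS = 1/25 ≠ RHS = -24/25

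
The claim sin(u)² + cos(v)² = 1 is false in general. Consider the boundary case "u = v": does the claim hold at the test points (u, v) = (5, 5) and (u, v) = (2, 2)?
Yes, holds at both test points

At (5, 5): LHS = cos(5)² + sin(5)² = 1, RHS = 1 → equal
At (2, 2): LHS = cos(2)² + sin(2)² = 1, RHS = 1 → equal

So the claim does hold at both of these boundary points, even though it is not an identity.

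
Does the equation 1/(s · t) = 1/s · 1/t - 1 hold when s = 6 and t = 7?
Fails

Substituting s = 6, t = 7:

LHS = 1/(6 · 7) = 1/42
RHS = 1/6 · 1/7 - 1 = -41/42

LHS ≠ RHS, so the equation does not hold at this point.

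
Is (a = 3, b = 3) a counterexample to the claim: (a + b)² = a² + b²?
Yes

Substituting a = 3, b = 3:
LHS = (3 + 3)² = 36
RHS = 3² + 3² = 18

Since LHS ≠ RHS, this pair disproves the claim.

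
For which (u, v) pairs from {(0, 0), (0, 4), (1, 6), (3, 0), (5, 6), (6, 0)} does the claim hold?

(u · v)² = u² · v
(0, 0), (0, 4), (3, 0), (6, 0)

Testing each pair:
(0, 0): LHS = 0, RHS = 0 → holds
(0, 4): LHS = 0, RHS = 0 → holds
(1, 6): LHS = 36, RHS = 6 → fails
(3, 0): LHS = 0, RHS = 0 → holds
(5, 6): LHS = 900, RHS = 150 → fails
(6, 0): LHS = 0, RHS = 0 → holds

4 of 6 pairs satisfy the claim.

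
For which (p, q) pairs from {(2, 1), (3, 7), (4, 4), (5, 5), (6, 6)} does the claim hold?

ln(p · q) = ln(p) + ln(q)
Testing each pair:
(2, 1): LHS = ln(2) ≈ 0.6931, RHS = ln(2) ≈ 0.6931 → holds
(3, 7): LHS = ln(21) ≈ 3.045, RHS = ln(3) + ln(7) ≈ 3.045 → holds
(4, 4): LHS = ln(16) ≈ 2.773, RHS = 2·ln(4) ≈ 2.773 → holds
(5, 5): LHS = ln(25) ≈ 3.219, RHS = 2·ln(5) ≈ 3.219 → holds
(6, 6): LHS = ln(36) ≈ 3.584, RHS = 2·ln(6) ≈ 3.584 → holds

Every pair satisfies the claim.

Answer: All pairs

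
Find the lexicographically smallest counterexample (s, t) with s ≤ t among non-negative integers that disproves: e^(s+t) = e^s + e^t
(s, t) = (0, 0)

Substituting (0, 0) into the claim:
LHS = e^(0+0) = 1
RHS = e^0 + e^0 = 2

Since LHS ≠ RHS, this pair disproves the claim, and no lexicographically smaller pair (s ≤ t, non-negative integers) does.

For instance (0, 4) is also a counterexample (LHS = e^4 ≈ 54.6, RHS = 1 + e^4 ≈ 55.6), but it's lexicographically larger.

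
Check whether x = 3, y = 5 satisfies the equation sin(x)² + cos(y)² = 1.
Fails

Substituting x = 3, y = 5:

LHS = sin(3)² + cos(5)² ≈ 0.1004
RHS = 1

LHS ≠ RHS, so the equation does not hold at this point.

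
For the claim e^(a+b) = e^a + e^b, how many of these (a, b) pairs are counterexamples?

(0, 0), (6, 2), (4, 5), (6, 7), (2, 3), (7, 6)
Testing each pair:
(0, 0): LHS = 1, RHS = 2 → counterexample
(6, 2): LHS = e^8 ≈ 2981, RHS = e^2 + e^6 ≈ 410.8 → counterexample
(4, 5): LHS = e^9 ≈ 8103, RHS = e^4 + e^5 ≈ 203 → counterexample
(6, 7): LHS = e^13 ≈ 442413.4, RHS = e^6 + e^7 ≈ 1500 → counterexample
(2, 3): LHS = e^5 ≈ 148.4, RHS = e^2 + e^3 ≈ 27.47 → counterexample
(7, 6): LHS = e^13 ≈ 442413.4, RHS = e^6 + e^7 ≈ 1500 → counterexample

That makes 6 counterexamples.

Answer: 6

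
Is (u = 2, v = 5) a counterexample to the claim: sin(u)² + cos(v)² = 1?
Yes

Substituting u = 2, v = 5:
LHS = sin(2)² + cos(5)² ≈ 0.9073
RHS = 1

Since LHS ≠ RHS, this pair disproves the claim.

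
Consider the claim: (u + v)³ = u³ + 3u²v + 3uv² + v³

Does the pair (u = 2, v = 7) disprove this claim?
Substituting u = 2, v = 7:
LHS = (2 + 7)³ = 729
RHS = 2³ + 3·2²·7 + 3·2·7² + 7³ = 729

The sides agree, so this pair does not disprove the claim.

Answer: No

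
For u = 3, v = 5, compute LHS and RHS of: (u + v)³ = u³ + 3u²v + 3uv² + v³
LHS = (3 + 5)³ = 512
RHS = 3³ + 3·3²·5 + 3·3·5² + 5³ = 512

LHS = RHS: the two sides agree.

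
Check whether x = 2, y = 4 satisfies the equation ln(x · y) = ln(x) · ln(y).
Fails

Substituting x = 2, y = 4:

LHS = ln(2 · 4) = ln(8) ≈ 2.079
RHS = ln(2) · ln(4) ≈ 0.9609

LHS ≠ RHS, so the equation does not hold at this point.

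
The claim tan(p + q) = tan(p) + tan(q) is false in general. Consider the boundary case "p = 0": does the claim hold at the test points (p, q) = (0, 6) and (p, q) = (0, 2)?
Yes, holds at both test points

At (0, 6): LHS = tan(6) ≈ -0.291, RHS = tan(6) ≈ -0.291 → equal
At (0, 2): LHS = tan(2) ≈ -2.185, RHS = tan(2) ≈ -2.185 → equal

So the claim does hold at both of these boundary points, even though it is not an identity.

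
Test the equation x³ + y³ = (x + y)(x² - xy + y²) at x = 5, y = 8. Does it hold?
Substituting x = 5, y = 8:

LHS = 5³ + 8³ = 637
RHS = (5 + 8)(5² - 5·8 + 8²) = 637

LHS = RHS, so the equation holds at this point.

Answer: Holds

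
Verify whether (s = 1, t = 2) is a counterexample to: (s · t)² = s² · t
Substituting s = 1, t = 2:
LHS = (1 · 2)² = 4
RHS = 1² · 2 = 2

Since LHS ≠ RHS, this pair disproves the claim.

Answer: Yes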